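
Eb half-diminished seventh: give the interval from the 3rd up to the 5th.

Ebø is spelled Eb Gb Bbb Db.
So we need the interval from Gb up to Bbb.
Gb up to Bbb is 3 semitones, a half step narrower than a major third, so the interval is minor.

m3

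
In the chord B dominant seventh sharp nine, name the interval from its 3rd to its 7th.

The chord tones of B7#9 are B-D#-F#-A-C##.
That puts D# below A.
D# up to A is 6 semitones, a half step narrower than a perfect fifth, so the interval is diminished.
That tritone between 3rd and 7th is what gives the dominant seventh its pull toward resolution.

diminished fifth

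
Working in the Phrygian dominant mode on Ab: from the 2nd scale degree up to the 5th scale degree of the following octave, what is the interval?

Spelling the Phrygian dominant mode on Ab: Ab Bbb C Db Eb Fb Gb.
2nd scale degree = Bbb; 5th degree (up an octave) = Eb.
11 letter names make it an eleventh; at 18 semitones (a half step wider than perfect) the quality is augmented.

A11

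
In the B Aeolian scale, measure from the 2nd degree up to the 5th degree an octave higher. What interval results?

B natural minor: B C♯ D E F♯ G A.
So we need the interval from C♯ up to F♯.
From C♯ to F♯ is 17 semitones, exactly the perfect eleventh.

perfect 11th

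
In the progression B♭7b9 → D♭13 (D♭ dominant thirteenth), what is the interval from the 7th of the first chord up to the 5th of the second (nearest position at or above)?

P1

B♭7b9 has A♭ as its 7th, and D♭13 (D♭ dominant thirteenth) has A♭ as its 5th.
Counting 1 letters and 0 half steps from A♭ gives a perfect unison.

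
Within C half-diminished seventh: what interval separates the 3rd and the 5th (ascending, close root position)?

Spelling the chord: C-E♭-G♭-B♭.
3rd = E♭; 5th = G♭.
From E♭ to G♭: 3 semitones over a third = minor.

minor third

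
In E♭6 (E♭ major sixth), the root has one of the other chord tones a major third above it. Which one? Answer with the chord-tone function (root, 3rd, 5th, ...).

E♭6 is spelled E♭ G B♭ C.
The root is E♭. A major third above E♭ is G.
G is the chord's 3rd.

3rd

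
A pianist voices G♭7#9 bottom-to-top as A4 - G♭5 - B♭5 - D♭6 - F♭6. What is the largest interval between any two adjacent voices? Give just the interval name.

d7

Adjacent intervals: A4→G♭5 = diminished seventh; G♭5→B♭5 = major third; B♭5→D♭6 = minor third; D♭6→F♭6 = minor third.
The largest is A4 to G♭5, a diminished seventh (9 semitones).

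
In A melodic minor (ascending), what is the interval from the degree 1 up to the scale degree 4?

perfect 4th

A melodic minor: A B C D E F♯ G♯.
Degree 1 = A; 4th scale degree = D.
From A to D is 5 semitones, exactly the perfect fourth.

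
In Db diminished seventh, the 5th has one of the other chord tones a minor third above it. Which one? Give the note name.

The chord tones of Db°7 are Db Fb Abb Cbb.
The 5th is Abb. A minor third above Abb is Cbb.
Cbb is the chord's 7th.

Cbb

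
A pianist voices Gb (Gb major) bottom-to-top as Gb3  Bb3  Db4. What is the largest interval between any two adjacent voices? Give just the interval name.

major third

Adjacent intervals: Gb3→Bb3 = major third; Bb3→Db4 = minor third.
The largest is Gb3 to Bb3, a major third (4 semitones).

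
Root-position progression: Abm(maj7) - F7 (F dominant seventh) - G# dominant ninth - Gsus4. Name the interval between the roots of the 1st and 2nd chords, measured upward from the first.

The roots are Ab and F.
Counting 6 letters and 9 half steps from Ab gives a major sixth.

major 6th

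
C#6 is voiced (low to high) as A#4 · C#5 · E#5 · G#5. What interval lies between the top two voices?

Those voices are E#5 and G#5.
E# up to G# is 3 semitones, a half step narrower than a major third, so the interval is minor.

m3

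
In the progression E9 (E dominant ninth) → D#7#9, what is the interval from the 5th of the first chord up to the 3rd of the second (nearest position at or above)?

E9 (E dominant ninth) has B as its 5th, and D#7#9 has F## as its 3rd.
B up to F## is 8 semitones, a half step wider than a perfect fifth, so the interval is augmented.

A5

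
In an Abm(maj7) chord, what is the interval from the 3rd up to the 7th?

A5

The chord tones of AbmM7 are Ab Cb Eb G.
The 3rd is Cb and the 7th is G.
From Cb to G: 8 semitones over a fifth = augmented.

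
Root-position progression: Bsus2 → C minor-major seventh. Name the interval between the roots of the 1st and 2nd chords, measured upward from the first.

The roots are B and C.
2 letter names make it a second; at 1 semitone (a half step narrower than major) the quality is minor.

minor second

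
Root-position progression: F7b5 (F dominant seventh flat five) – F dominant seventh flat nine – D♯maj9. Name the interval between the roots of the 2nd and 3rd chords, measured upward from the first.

The roots are F and D♯.
6 letter names make it a sixth; at 10 semitones (a half step wider than major) the quality is augmented.

augmented sixth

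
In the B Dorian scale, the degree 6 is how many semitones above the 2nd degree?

7

The scale is B C# D E F# G# A.
C# up to G# is a perfect fifth — 7 semitones.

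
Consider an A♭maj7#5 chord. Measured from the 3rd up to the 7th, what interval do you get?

A♭ augmented major seventh is spelled A♭–C–E–G.
So we need the interval from C up to G.
Counting 5 letters and 7 half steps from C gives a perfect fifth.

perfect fifth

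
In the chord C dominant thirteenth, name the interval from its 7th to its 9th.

major third

Spelling the chord: C-E-G-Bb-D-A.
7th = Bb; 9th = D.
From Bb to D is 4 semitones, exactly the major third.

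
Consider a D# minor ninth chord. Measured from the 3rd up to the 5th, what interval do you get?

D#m9 is spelled D# F# A# C# E#.
The 3rd is F# and the 5th is A#.
Counting 3 letters and 4 half steps from F# gives a major third.

major third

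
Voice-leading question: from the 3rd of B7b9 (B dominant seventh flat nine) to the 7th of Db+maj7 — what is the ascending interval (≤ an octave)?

B7b9 (B dominant seventh flat nine) has D# as its 3rd, and Db+maj7 has C as its 7th.
7 letter names make it a seventh; at 9 semitones (a whole step narrower than major) the quality is diminished.

diminished 7th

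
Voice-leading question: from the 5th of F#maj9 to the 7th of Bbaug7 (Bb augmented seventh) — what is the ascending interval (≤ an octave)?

diminished sixth

F#maj9 has C# as its 5th, and Bbaug7 (Bb augmented seventh) has Ab as its 7th.
6 letter names make it a sixth; at 7 semitones (a whole step narrower than major) the quality is diminished.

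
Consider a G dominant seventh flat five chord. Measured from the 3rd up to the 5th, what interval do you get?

diminished third

G7b5: G, B, Db, F.
3rd = B; 5th = Db.
3 letter names make it a third; at 2 semitones (a whole step narrower than major) the quality is diminished.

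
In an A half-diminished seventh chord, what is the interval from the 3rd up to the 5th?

Aø7 (A half-diminished seventh) is spelled A–C–Eb–G.
The 3rd is C and the 5th is Eb.
C up to Eb is 3 semitones, a half step narrower than a major third, so the interval is minor.

m3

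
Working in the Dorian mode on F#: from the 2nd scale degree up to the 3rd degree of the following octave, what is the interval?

minor 9th

The scale runs F# G# A B C# D# E.
So we need the interval from G# up to A.
9 letter names make it a ninth; at 13 semitones (a half step narrower than major) the quality is minor.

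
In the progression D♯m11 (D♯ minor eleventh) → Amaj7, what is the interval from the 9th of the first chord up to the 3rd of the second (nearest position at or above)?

minor 6th

D♯m11 (D♯ minor eleventh) has E♯ as its 9th, and Amaj7 has C♯ as its 3rd.
6 letter names make it a sixth; at 8 semitones (a half step narrower than major) the quality is minor.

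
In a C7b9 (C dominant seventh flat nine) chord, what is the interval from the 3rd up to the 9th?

diminished seventh

C7b9 (C dominant seventh flat nine): C-E-G-Bb-Db.
The 3rd is E and the 9th is Db.
From E to Db: 9 semitones over a seventh = diminished.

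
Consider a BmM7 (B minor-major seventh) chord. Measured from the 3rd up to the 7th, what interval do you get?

augmented fifth

Spelling the chord: B, D, F♯, A♯.
That puts D below A♯.
5 letter names make it a fifth; at 8 semitones (a half step wider than perfect) the quality is augmented.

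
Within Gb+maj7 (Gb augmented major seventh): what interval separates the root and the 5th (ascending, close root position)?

augmented fifth

The chord tones of Gbmaj7#5 (Gb augmented major seventh) are Gb Bb D F.
Root = Gb; 5th = D.
Gb up to D is 8 semitones, a half step wider than a perfect fifth, so the interval is augmented.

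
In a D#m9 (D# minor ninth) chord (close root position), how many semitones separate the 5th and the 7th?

3

D#m9: D#, F#, A#, C#, E#.
A# to C# is a minor third: 3 semitones.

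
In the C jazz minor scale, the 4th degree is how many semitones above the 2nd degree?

3

The scale is C D Eb F G A B.
D up to F is a minor third — 3 semitones.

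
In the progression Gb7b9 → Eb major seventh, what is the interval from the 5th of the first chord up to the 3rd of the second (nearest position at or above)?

Gb7b9 has Db as its 5th, and Eb major seventh has G as its 3rd.
4 letter names make it a fourth; at 6 semitones (a half step wider than perfect) the quality is augmented.

augmented 4th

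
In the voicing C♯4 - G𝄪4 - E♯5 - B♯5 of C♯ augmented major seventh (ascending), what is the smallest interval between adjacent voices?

P5

Adjacent intervals: C♯4→G𝄪4 = augmented fifth; G𝄪4→E♯5 = minor sixth; E♯5→B♯5 = perfect fifth.
The smallest is E♯5 to B♯5, a perfect fifth (7 semitones).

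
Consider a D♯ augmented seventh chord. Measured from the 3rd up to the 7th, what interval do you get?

diminished fifth

D♯+7: D♯-F𝄪-A𝄪-C♯.
The 3rd is F𝄪 and the 7th is C♯.
From F𝄪 to C♯: 6 semitones over a fifth = diminished.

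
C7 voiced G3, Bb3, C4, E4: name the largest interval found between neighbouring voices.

M3

Adjacent intervals: G3→Bb3 = minor third; Bb3→C4 = major second; C4→E4 = major third.
The largest is C4 to E4, a major third (4 semitones).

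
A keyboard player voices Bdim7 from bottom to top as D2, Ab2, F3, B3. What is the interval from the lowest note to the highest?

major 13th

The outer voices are D2 and B3.
D up to B spans 13 letter names and 21 semitones — a major thirteenth.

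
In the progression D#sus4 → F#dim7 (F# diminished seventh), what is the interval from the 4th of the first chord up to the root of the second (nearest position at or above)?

The 4th of D#sus4 is G#; the root of F#dim7 (F# diminished seventh) is F#.
7 letter names make it a seventh; at 10 semitones (a half step narrower than major) the quality is minor.

minor 7th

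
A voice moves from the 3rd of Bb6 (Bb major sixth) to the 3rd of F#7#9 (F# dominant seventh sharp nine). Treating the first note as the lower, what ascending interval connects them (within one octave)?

Bb6 (Bb major sixth) has D as its 3rd, and F#7#9 (F# dominant seventh sharp nine) has A# as its 3rd.
D up to A# is 8 semitones, a half step wider than a perfect fifth, so the interval is augmented.

augmented fifth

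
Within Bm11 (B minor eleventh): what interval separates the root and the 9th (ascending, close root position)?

Spelling the chord: B, D, F#, A, C#, E.
Root = B; 9th = C#.
Counting 9 letters and 14 half steps from B gives a major ninth.

major ninth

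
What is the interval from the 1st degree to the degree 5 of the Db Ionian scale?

Db major: Db Eb F Gb Ab Bb C.
1st degree = Db; 5th degree = Ab.
Db up to Ab spans 5 letter names and 7 semitones — a perfect fifth.

perfect fifth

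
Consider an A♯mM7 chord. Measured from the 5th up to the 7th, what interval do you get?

A♯mM7: A♯ C♯ E♯ G𝄪.
The 5th is E♯ and the 7th is G𝄪.
Counting 3 letters and 4 half steps from E♯ gives a major third.

major third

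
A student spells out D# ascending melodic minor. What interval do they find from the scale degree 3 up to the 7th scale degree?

Spelling D# ascending melodic minor: D# E# F# G# A# B# C##.
The scale degree 3 is F# and the scale degree 7 is C##.
F# up to C## is 8 semitones, a half step wider than a perfect fifth, so the interval is augmented.

augmented 5th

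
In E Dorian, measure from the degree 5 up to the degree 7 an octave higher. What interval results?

E dorian: E F# G A B C# D.
The degree 5 is B and the scale degree 7 (up an octave) is D.
10 letter names make it a tenth; at 15 semitones (a half step narrower than major) the quality is minor.

minor tenth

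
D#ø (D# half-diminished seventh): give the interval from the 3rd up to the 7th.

D#ø is spelled D#–F#–A–C#.
The 3rd is F# and the 7th is C#.
F# up to C# spans 5 letter names and 7 semitones — a perfect fifth.

perfect 5th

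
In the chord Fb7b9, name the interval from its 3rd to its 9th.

diminished 7th

Fb7b9 is spelled Fb–Ab–Cb–Ebb–Gbb.
The 3rd is Ab and the 9th is Gbb.
From Ab to Gbb: 9 semitones over a seventh = diminished.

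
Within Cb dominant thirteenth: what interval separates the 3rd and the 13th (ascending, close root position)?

P11

Cb13 (Cb dominant thirteenth): Cb Eb Gb Bbb Db Ab.
3rd = Eb; 13th = Ab.
Counting 11 letters and 17 half steps from Eb gives a perfect eleventh.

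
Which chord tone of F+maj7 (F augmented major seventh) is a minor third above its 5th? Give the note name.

The chord tones of Fmaj7#5 are F–A–C#–E.
The 5th is C#. A minor third above C# is E.
E is the chord's 7th.

E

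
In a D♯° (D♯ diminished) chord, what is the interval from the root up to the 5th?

D♯dim is spelled D♯ F♯ A.
That puts D♯ below A.
D♯ up to A is 6 semitones, a half step narrower than a perfect fifth, so the interval is diminished.

diminished 5th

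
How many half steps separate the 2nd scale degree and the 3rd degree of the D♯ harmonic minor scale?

The scale is D♯ E♯ F♯ G♯ A♯ B C𝄪.
E♯ up to F♯ is a minor second — 1 semitone.

1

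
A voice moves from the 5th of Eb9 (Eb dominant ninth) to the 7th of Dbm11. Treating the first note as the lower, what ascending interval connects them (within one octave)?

minor second

The 5th of Eb9 (Eb dominant ninth) is Bb; the 7th of Dbm11 is Cb.
2 letter names make it a second; at 1 semitone (a half step narrower than major) the quality is minor.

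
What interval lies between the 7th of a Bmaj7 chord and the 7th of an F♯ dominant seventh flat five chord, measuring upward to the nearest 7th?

Bmaj7 has A♯ as its 7th, and F♯ dominant seventh flat five has E as its 7th.
5 letter names make it a fifth; at 6 semitones (a half step narrower than perfect) the quality is diminished.

diminished fifth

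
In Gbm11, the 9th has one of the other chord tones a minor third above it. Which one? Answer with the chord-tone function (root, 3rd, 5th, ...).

The chord tones of Gbm11 are Gb, Bbb, Db, Fb, Ab, Cb.
The 9th is Ab. A minor third above Ab is Cb.
Cb is the chord's 11th.

11th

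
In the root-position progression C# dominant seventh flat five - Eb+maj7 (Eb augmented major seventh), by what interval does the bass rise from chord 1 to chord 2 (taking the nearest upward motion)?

diminished third

The roots are C# and Eb.
C# up to Eb is 2 semitones, a whole step narrower than a major third, so the interval is diminished.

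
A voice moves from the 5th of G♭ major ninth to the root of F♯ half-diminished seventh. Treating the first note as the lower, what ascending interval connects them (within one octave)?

G♭ major ninth has D♭ as its 5th, and F♯ half-diminished seventh has F♯ as its root.
D♭ up to F♯ is 5 semitones, a half step wider than a major third, so the interval is augmented.

augmented third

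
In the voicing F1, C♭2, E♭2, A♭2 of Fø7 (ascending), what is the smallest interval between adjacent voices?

major 3rd

Adjacent intervals: F1→C♭2 = diminished fifth; C♭2→E♭2 = major third; E♭2→A♭2 = perfect fourth.
The smallest is C♭2 to E♭2, a major third (4 semitones).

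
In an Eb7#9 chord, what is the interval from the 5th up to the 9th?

A5

Spelling the chord: Eb, G, Bb, Db, F#.
That puts Bb below F#.
5 letter names make it a fifth; at 8 semitones (a half step wider than perfect) the quality is augmented.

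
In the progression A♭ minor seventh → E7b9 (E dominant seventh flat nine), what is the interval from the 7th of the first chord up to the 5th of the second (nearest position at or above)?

A♭ minor seventh has G♭ as its 7th, and E7b9 (E dominant seventh flat nine) has B as its 5th.
From G♭ to B: 5 semitones over a third = augmented.

A3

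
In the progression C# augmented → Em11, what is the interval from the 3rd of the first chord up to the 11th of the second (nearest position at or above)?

diminished 4th

C# augmented has E# as its 3rd, and Em11 has A as its 11th.
4 letter names make it a fourth; at 4 semitones (a half step narrower than perfect) the quality is diminished.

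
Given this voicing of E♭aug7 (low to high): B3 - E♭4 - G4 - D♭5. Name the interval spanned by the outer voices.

The outer voices are B3 and D♭5.
From B to D♭: 14 semitones over a tenth = diminished.

diminished tenth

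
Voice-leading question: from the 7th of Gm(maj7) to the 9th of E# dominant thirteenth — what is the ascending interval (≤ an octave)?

augmented 1st

Gm(maj7) has F# as its 7th, and E# dominant thirteenth has F## as its 9th.
F# up to F## is 1 semitone, a half step wider than a perfect unison, so the interval is augmented.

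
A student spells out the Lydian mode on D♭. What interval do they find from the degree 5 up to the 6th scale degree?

major second

Spelling the Lydian mode on D♭: D♭ E♭ F G A♭ B♭ C.
Degree 5 = A♭; degree 6 = B♭.
From A♭ to B♭ is 2 semitones, exactly the major second.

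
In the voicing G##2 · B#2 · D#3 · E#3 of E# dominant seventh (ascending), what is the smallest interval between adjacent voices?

major second

Adjacent intervals: G##2→B#2 = minor third; B#2→D#3 = minor third; D#3→E#3 = major second.
The smallest is D#3 to E#3, a major second (2 semitones).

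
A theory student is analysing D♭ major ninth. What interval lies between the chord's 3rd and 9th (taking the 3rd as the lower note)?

minor seventh

Spelling the chord: D♭–F–A♭–C–E♭.
That puts F below E♭.
7 letter names make it a seventh; at 10 semitones (a half step narrower than major) the quality is minor.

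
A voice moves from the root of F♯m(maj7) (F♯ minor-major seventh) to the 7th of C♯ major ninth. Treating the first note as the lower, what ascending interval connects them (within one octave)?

augmented 4th

The root of F♯m(maj7) (F♯ minor-major seventh) is F♯; the 7th of C♯ major ninth is B♯.
4 letter names make it a fourth; at 6 semitones (a half step wider than perfect) the quality is augmented.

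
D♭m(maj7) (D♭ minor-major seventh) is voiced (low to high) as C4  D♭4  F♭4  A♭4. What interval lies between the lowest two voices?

minor second

Those voices are C4 and D♭4.
2 letter names make it a second; at 1 semitone (a half step narrower than major) the quality is minor.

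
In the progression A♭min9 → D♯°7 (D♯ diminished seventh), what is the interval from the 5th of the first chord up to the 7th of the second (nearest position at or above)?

M6

A♭min9 has E♭ as its 5th, and D♯°7 (D♯ diminished seventh) has C as its 7th.
Counting 6 letters and 9 half steps from E♭ gives a major sixth.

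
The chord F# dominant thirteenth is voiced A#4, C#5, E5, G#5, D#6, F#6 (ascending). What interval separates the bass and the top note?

minor thirteenth

The outer voices are A#4 and F#6.
A# up to F# is 20 semitones, a half step narrower than a major thirteenth, so the interval is minor.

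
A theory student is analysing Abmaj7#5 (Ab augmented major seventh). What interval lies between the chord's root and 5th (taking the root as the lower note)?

augmented fifth

Abmaj7#5 (Ab augmented major seventh) is spelled Ab C E G.
The root is Ab and the 5th is E.
Ab up to E is 8 semitones, a half step wider than a perfect fifth, so the interval is augmented.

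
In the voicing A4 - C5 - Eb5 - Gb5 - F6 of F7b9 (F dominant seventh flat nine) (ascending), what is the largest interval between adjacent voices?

M7

Adjacent intervals: A4→C5 = minor third; C5→Eb5 = minor third; Eb5→Gb5 = minor third; Gb5→F6 = major seventh.
The largest is Gb5 to F6, a major seventh (11 semitones).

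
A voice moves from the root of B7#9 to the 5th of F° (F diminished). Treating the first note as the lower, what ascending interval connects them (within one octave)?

d2

B7#9 has B as its root, and F° (F diminished) has Cb as its 5th.
B up to Cb is 0 semitones, a whole step narrower than a major second, so the interval is diminished.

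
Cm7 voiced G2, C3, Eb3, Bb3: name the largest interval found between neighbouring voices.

perfect fifth

Adjacent intervals: G2→C3 = perfect fourth; C3→Eb3 = minor third; Eb3→Bb3 = perfect fifth.
The largest is Eb3 to Bb3, a perfect fifth (7 semitones).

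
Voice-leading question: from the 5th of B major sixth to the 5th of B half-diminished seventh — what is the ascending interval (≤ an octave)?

The 5th of B major sixth is F#; the 5th of B half-diminished seventh is F.
F# up to F is 11 semitones, a half step narrower than a perfect octave, so the interval is diminished.

diminished octave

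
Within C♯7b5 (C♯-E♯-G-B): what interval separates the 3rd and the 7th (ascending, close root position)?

diminished fifth

That puts E♯ below B.
From E♯ to B: 6 semitones over a fifth = diminished.
This 3–7 tritone is the characteristic tension at the heart of the dominant sound.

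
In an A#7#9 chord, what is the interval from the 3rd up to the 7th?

A#7#9 (A# dominant seventh sharp nine): A# C## E# G# B##.
So we need the interval from C## up to G#.
From C## to G#: 6 semitones over a fifth = diminished.

diminished 5th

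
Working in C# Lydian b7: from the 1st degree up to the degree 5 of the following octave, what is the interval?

C# lydian dominant: C# D# E# F## G# A# B.
1st degree = C#; 5th degree (up an octave) = G#.
C# up to G# spans 12 letter names and 19 semitones — a perfect twelfth.

perfect 12th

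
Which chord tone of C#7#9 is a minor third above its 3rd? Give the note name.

The chord tones of C#7#9 (C# dominant seventh sharp nine) are C#, E#, G#, B, D##.
The 3rd is E#. A minor third above E# is G#.
G# is the chord's 5th.

G#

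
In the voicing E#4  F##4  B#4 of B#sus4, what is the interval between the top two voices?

perfect fourth

Those voices are F##4 and B#4.
F## up to B# spans 4 letter names and 5 semitones — a perfect fourth.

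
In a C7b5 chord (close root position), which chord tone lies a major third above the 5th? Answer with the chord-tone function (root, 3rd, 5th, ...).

The chord tones of C dominant seventh flat five are C, E, Gb, Bb.
The 5th is Gb. A major third above Gb is Bb.
Bb is the chord's 7th.

7th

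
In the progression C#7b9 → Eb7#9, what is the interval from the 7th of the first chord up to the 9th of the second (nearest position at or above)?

C#7b9 has B as its 7th, and Eb7#9 has F# as its 9th.
B up to F# spans 5 letter names and 7 semitones — a perfect fifth.

P5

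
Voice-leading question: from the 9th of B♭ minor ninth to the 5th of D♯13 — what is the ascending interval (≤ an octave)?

A6

B♭ minor ninth has C as its 9th, and D♯13 has A♯ as its 5th.
6 letter names make it a sixth; at 10 semitones (a half step wider than major) the quality is augmented.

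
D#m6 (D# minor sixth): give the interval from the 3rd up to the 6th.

augmented fourth

D# minor sixth: D#, F#, A#, B#.
The 3rd is F# and the 6th is B#.
From F# to B#: 6 semitones over a fourth = augmented.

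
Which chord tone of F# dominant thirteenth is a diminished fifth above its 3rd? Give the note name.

F# dominant thirteenth is spelled F#–A#–C#–E–G#–D#.
The 3rd is A#. A diminished fifth above A# is E.
E is the chord's 7th.

E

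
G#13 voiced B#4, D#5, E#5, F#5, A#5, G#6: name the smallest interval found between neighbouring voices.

m2

Adjacent intervals: B#4→D#5 = minor third; D#5→E#5 = major second; E#5→F#5 = minor second; F#5→A#5 = major third; A#5→G#6 = minor seventh.
The smallest is E#5 to F#5, a minor second (1 semitone).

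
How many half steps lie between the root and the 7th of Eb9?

10

The chord tones of Eb9 are Eb-G-Bb-Db-F.
Eb to Db is a minor seventh: 10 semitones.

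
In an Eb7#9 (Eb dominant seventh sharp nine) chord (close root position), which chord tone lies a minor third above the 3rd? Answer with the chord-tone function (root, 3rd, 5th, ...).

Eb7#9: Eb, G, Bb, Db, F#.
The 3rd is G. A minor third above G is Bb.
Bb is the chord's 5th.

5th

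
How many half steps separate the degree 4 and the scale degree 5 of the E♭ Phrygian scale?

2

The scale is E♭ F♭ G♭ A♭ B♭ C♭ D♭.
A♭ up to B♭ is a major second — 2 semitones.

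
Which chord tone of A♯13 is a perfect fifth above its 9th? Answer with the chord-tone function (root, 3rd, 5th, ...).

The chord tones of A♯13 (A♯ dominant thirteenth) are A♯–C𝄪–E♯–G♯–B♯–F𝄪.
The 9th is B♯. A perfect fifth above B♯ is F𝄪.
F𝄪 is the chord's 13th.

13th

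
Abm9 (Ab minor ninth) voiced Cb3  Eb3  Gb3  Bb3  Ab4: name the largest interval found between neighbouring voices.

minor 7th

Adjacent intervals: Cb3→Eb3 = major third; Eb3→Gb3 = minor third; Gb3→Bb3 = major third; Bb3→Ab4 = minor seventh.
The largest is Bb3 to Ab4, a minor seventh (10 semitones).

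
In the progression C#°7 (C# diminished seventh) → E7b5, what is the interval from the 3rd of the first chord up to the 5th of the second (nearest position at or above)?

diminished fifth

The 3rd of C#°7 (C# diminished seventh) is E; the 5th of E7b5 is Bb.
From E to Bb: 6 semitones over a fifth = diminished.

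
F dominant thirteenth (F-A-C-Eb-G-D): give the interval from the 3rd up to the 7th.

That puts A below Eb.
A up to Eb is 6 semitones, a half step narrower than a perfect fifth, so the interval is diminished.

diminished fifth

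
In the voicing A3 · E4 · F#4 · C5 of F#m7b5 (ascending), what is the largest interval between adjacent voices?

Adjacent intervals: A3→E4 = perfect fifth; E4→F#4 = major second; F#4→C5 = diminished fifth.
The largest is A3 to E4, a perfect fifth (7 semitones).

perfect fifth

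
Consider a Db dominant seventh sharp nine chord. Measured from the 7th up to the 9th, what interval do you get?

augmented third

Db7#9 (Db dominant seventh sharp nine): Db, F, Ab, Cb, E.
7th = Cb; 9th = E.
From Cb to E: 5 semitones over a third = augmented.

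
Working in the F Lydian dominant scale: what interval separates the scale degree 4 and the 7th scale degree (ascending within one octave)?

diminished fourth

Spelling the F Lydian dominant scale: F G A B C D Eb.
Scale degree 4 = B; 7th degree = Eb.
4 letter names make it a fourth; at 4 semitones (a half step narrower than perfect) the quality is diminished.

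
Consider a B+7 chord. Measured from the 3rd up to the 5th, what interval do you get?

Spelling the chord: B-D♯-F𝄪-A.
That puts D♯ below F𝄪.
D♯ up to F𝄪 spans 3 letter names and 4 semitones — a major third.

major 3rd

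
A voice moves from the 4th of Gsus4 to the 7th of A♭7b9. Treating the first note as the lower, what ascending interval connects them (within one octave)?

diminished fifth

The 4th of Gsus4 is C; the 7th of A♭7b9 is G♭.
From C to G♭: 6 semitones over a fifth = diminished.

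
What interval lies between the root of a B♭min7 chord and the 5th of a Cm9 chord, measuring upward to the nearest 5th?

major sixth

The root of B♭min7 is B♭; the 5th of Cm9 is G.
From B♭ to G is 9 semitones, exactly the major sixth.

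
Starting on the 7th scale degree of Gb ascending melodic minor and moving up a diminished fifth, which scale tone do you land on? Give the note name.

Cb

The scale is Gb Ab Bbb Cb Db Eb F.
The 7th scale degree is F; a diminished fifth above that is Cb — scale degree 4.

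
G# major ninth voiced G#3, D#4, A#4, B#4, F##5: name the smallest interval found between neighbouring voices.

M2

Adjacent intervals: G#3→D#4 = perfect fifth; D#4→A#4 = perfect fifth; A#4→B#4 = major second; B#4→F##5 = perfect fifth.
The smallest is A#4 to B#4, a major second (2 semitones).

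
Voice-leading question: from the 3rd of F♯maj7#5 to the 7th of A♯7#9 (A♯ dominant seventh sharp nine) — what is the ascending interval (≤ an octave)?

F♯maj7#5 has A♯ as its 3rd, and A♯7#9 (A♯ dominant seventh sharp nine) has G♯ as its 7th.
7 letter names make it a seventh; at 10 semitones (a half step narrower than major) the quality is minor.

minor 7th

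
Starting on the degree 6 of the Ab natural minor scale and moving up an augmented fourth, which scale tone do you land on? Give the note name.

Bb

The scale is Ab Bb Cb Db Eb Fb Gb.
The degree 6 is Fb; an augmented fourth above that is Bb — scale degree 2.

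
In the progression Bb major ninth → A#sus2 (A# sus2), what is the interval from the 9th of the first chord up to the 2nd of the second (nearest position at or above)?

augmented 7th

The 9th of Bb major ninth is C; the 2nd of A#sus2 (A# sus2) is B#.
From C to B#: 12 semitones over a seventh = augmented.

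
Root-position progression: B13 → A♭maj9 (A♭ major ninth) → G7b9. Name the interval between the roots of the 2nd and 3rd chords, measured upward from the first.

The roots are A♭ and G.
A♭ up to G spans 7 letter names and 11 semitones — a major seventh.

major seventh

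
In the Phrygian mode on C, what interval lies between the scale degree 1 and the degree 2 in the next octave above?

m9

The scale runs C D♭ E♭ F G A♭ B♭.
That puts C below D♭.
C up to D♭ is 13 semitones, a half step narrower than a major ninth, so the interval is minor.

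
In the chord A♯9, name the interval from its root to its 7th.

minor seventh

The chord tones of A♯ dominant ninth are A♯ C𝄪 E♯ G♯ B♯.
So we need the interval from A♯ up to G♯.
7 letter names make it a seventh; at 10 semitones (a half step narrower than major) the quality is minor.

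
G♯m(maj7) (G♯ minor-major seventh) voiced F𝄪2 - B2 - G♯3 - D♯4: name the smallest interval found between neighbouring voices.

Adjacent intervals: F𝄪2→B2 = diminished fourth; B2→G♯3 = major sixth; G♯3→D♯4 = perfect fifth.
The smallest is F𝄪2 to B2, a diminished fourth (4 semitones).

diminished fourth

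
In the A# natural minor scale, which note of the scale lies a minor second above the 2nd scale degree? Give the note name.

The scale is A# B# C# D# E# F# G#.
The 2nd scale degree is B#; a minor second above that is C# — scale degree 3.

C#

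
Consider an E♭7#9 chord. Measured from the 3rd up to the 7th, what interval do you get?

E♭7#9 (E♭ dominant seventh sharp nine): E♭ G B♭ D♭ F♯.
The 3rd is G and the 7th is D♭.
5 letter names make it a fifth; at 6 semitones (a half step narrower than perfect) the quality is diminished.

diminished 5th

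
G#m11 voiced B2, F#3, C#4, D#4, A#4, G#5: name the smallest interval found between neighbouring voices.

Adjacent intervals: B2→F#3 = perfect fifth; F#3→C#4 = perfect fifth; C#4→D#4 = major second; D#4→A#4 = perfect fifth; A#4→G#5 = minor seventh.
The smallest is C#4 to D#4, a major second (2 semitones).

major second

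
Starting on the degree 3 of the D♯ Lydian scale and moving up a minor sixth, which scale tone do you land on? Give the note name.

D#

The scale is D♯ E♯ F𝄪 G𝄪 A♯ B♯ C𝄪.
The degree 3 is F𝄪; a minor sixth above that is D♯ — scale degree 1.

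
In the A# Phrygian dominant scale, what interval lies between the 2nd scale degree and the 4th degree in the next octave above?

The scale runs A# B C## D# E# F# G#.
2nd scale degree = B; 4th scale degree (up an octave) = D#.
Counting 10 letters and 16 half steps from B gives a major tenth.

major tenth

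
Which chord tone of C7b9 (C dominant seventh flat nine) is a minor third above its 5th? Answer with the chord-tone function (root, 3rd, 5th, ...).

C7b9 (C dominant seventh flat nine) is spelled C-E-G-B♭-D♭.
The 5th is G. A minor third above G is B♭.
B♭ is the chord's 7th.

7th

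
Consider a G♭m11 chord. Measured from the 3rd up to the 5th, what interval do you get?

major third

Spelling the chord: G♭–B𝄫–D♭–F♭–A♭–C♭.
So we need the interval from B𝄫 up to D♭.
From B𝄫 to D♭ is 4 semitones, exactly the major third.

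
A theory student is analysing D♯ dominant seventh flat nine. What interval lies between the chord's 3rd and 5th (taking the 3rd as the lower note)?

m3

The chord tones of D♯7b9 are D♯ F𝄪 A♯ C♯ E.
The 3rd is F𝄪 and the 5th is A♯.
From F𝄪 to A♯: 3 semitones over a third = minor.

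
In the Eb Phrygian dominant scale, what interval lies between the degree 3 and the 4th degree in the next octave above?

minor ninth

Eb phrygian dominant: Eb Fb G Ab Bb Cb Db.
The degree 3 is G and the scale degree 4 (up an octave) is Ab.
From G to Ab: 13 semitones over a ninth = minor.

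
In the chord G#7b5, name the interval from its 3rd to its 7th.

diminished 5th

G#7b5 (G# dominant seventh flat five): G#–B#–D–F#.
The 3rd is B# and the 7th is F#.
B# up to F# is 6 semitones, a half step narrower than a perfect fifth, so the interval is diminished.
This 3–7 tritone is the characteristic tension at the heart of the dominant sound.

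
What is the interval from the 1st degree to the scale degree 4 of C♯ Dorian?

C♯ dorian: C♯ D♯ E F♯ G♯ A♯ B.
The 1st degree is C♯ and the 4th degree is F♯.
C♯ up to F♯ spans 4 letter names and 5 semitones — a perfect fourth.

perfect fourth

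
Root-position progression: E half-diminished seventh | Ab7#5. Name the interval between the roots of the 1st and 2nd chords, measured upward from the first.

The roots are E and Ab.
4 letter names make it a fourth; at 4 semitones (a half step narrower than perfect) the quality is diminished.

d4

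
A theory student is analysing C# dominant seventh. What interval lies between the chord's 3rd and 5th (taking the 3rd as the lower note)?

minor third

C#7: C# E# G# B.
So we need the interval from E# up to G#.
3 letter names make it a third; at 3 semitones (a half step narrower than major) the quality is minor.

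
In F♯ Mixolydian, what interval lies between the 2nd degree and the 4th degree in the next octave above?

minor tenth

The scale runs F♯ G♯ A♯ B C♯ D♯ E.
That puts G♯ below B.
From G♯ to B: 15 semitones over a tenth = minor.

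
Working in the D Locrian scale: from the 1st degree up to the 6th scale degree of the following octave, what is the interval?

minor thirteenth

D locrian: D Eb F G Ab Bb C.
The 1st degree is D and the degree 6 (up an octave) is Bb.
From D to Bb: 20 semitones over a thirteenth = minor.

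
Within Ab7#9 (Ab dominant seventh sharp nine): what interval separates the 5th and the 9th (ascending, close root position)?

The chord tones of Ab7#9 are Ab, C, Eb, Gb, B.
So we need the interval from Eb up to B.
5 letter names make it a fifth; at 8 semitones (a half step wider than perfect) the quality is augmented.

augmented fifth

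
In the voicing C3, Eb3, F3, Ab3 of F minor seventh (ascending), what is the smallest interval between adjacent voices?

major 2nd

Adjacent intervals: C3→Eb3 = minor third; Eb3→F3 = major second; F3→Ab3 = minor third.
The smallest is Eb3 to F3, a major second (2 semitones).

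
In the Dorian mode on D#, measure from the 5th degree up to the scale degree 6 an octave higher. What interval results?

Spelling the Dorian mode on D#: D# E# F# G# A# B# C#.
The 5th degree is A# and the scale degree 6 (up an octave) is B#.
From A# to B# is 14 semitones, exactly the major ninth.

M9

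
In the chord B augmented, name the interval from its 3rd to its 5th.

major third

The chord tones of B augmented are B–D#–F##.
3rd = D#; 5th = F##.
From D# to F## is 4 semitones, exactly the major third.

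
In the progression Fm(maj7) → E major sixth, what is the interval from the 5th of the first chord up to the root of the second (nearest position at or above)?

Fm(maj7) has C as its 5th, and E major sixth has E as its root.
Counting 3 letters and 4 half steps from C gives a major third.

M3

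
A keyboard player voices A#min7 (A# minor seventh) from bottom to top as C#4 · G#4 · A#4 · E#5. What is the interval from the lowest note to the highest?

The outer voices are C#4 and E#5.
C# up to E# spans 10 letter names and 16 semitones — a major tenth.

M10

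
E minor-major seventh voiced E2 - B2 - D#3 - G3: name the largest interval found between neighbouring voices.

Adjacent intervals: E2→B2 = perfect fifth; B2→D#3 = major third; D#3→G3 = diminished fourth.
The largest is E2 to B2, a perfect fifth (7 semitones).

perfect fifth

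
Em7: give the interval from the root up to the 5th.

The chord tones of E minor seventh are E, G, B, D.
That puts E below B.
Counting 5 letters and 7 half steps from E gives a perfect fifth.

perfect fifth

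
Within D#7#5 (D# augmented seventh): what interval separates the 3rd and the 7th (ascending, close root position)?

The chord tones of D#aug7 are D# F## A## C#.
So we need the interval from F## up to C#.
From F## to C#: 6 semitones over a fifth = diminished.

diminished fifth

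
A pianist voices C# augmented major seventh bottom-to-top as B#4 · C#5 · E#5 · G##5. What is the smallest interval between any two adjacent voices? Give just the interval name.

Adjacent intervals: B#4→C#5 = minor second; C#5→E#5 = major third; E#5→G##5 = major third.
The smallest is B#4 to C#5, a minor second (1 semitone).

minor second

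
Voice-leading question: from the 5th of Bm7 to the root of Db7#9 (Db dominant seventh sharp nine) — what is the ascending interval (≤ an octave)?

Bm7 has F# as its 5th, and Db7#9 (Db dominant seventh sharp nine) has Db as its root.
F# up to Db is 7 semitones, a whole step narrower than a major sixth, so the interval is diminished.

d6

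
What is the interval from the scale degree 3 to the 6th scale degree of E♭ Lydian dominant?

The scale runs E♭ F G A B♭ C D♭.
Scale degree 3 = G; degree 6 = C.
From G to C is 5 semitones, exactly the perfect fourth.

perfect 4th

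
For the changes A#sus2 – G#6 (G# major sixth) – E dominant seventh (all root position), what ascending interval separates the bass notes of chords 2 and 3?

minor 6th

The roots are G# and E.
G# up to E is 8 semitones, a half step narrower than a major sixth, so the interval is minor.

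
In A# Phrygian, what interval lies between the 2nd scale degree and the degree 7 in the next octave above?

major thirteenth

A# phrygian: A# B C# D# E# F# G#.
So we need the interval from B up to G#.
B up to G# spans 13 letter names and 21 semitones — a major thirteenth.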